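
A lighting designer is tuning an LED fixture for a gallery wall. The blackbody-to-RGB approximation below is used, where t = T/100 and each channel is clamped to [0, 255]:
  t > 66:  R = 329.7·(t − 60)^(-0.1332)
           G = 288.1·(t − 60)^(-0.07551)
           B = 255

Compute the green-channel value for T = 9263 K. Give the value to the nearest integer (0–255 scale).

t = 9263/100 = 92.63; the t > 66 branch applies.
G = 288.1·(92.63 − 60)^(-0.07551) = 288.1·32.63^(-0.07551) = 288.1·0.76861 = 221.437.
Rounded: 221.

221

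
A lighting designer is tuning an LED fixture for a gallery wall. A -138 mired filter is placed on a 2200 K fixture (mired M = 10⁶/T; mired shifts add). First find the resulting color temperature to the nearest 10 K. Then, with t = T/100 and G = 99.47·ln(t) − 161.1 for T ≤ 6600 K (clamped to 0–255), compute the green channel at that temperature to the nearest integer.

182

M_in = 10⁶/2200 = 454.55; M_out = 454.55 + (-138) = 316.55.
T_out = 10⁶/316.55 = 3159.1 K → 3160 K; t = 31.6.
G = 99.47·ln 31.6 − 161.1 = 99.47·3.4532 − 161.1 = 182.386.
Rounded: 182.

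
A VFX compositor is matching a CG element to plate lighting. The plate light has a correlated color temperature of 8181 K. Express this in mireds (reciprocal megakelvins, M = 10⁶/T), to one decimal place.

M = 10⁶ / 8181 = 122.234 → 122.2 mireds.

122.2 mireds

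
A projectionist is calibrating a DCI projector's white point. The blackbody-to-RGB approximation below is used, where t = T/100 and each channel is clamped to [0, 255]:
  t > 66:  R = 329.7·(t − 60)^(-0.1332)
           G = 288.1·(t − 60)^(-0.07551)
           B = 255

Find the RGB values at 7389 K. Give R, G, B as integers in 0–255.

R=232, G=236, B=255

t = 7389/100 = 73.89; the t > 66 branch applies.
R = 329.7·(73.89 − 60)^(-0.1332) = 329.7·13.89^(-0.1332) = 329.7·0.70436 = 232.226.
G = 288.1·(73.89 − 60)^(-0.07551) = 288.1·13.89^(-0.07551) = 288.1·0.81981 = 236.188.
B = 255 by definition for t > 66.
Rounded: (232, 236, 255).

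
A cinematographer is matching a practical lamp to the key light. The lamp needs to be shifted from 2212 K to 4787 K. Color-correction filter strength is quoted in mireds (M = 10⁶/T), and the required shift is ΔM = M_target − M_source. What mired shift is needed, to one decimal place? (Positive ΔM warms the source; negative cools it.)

-243.2 mireds

M_source = 10⁶/2212 = 452.080; M_target = 10⁶/4787 = 208.899.
ΔM = 208.899 − 452.080 = -243.180 → -243.2 mireds, a cooling shift.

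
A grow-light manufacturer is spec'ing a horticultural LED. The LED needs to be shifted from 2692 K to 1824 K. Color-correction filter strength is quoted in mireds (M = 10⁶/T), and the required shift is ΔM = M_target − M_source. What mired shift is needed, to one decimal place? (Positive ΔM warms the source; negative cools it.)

+176.8 mireds

M_source = 10⁶/2692 = 371.471; M_target = 10⁶/1824 = 548.246.
ΔM = 548.246 − 371.471 = 176.775 → +176.8 mireds, a warming shift.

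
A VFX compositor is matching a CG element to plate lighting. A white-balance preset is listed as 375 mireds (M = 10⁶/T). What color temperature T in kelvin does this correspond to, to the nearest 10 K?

T = 10⁶ / 375 = 2666.67 K → 2670 K.

2670 K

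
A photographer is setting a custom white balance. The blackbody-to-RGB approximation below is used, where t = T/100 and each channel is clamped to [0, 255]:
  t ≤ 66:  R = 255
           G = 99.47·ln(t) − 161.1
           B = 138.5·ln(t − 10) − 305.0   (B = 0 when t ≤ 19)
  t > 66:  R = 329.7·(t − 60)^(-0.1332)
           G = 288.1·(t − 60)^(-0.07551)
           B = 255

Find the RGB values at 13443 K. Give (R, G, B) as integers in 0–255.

t = 13443/100 = 134.43; the t > 66 branch applies.
R = 329.7·(134.43 − 60)^(-0.1332) = 329.7·74.43^(-0.1332) = 329.7·0.56323 = 185.696.
G = 288.1·(134.43 − 60)^(-0.07551) = 288.1·74.43^(-0.07551) = 288.1·0.72221 = 208.069.
B = 255 by definition for t > 66.
Rounded: (186, 208, 255).

(186, 208, 255)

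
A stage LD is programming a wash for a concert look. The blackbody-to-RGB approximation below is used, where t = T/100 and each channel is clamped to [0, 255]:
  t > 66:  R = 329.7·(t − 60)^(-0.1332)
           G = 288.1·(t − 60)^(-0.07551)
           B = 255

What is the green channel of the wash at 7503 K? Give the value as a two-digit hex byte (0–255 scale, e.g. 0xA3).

t = 7503/100 = 75.03; the t > 66 branch applies.
G = 288.1·(75.03 − 60)^(-0.07551) = 288.1·15.03^(-0.07551) = 288.1·0.81494 = 234.785.
Rounded: 235; in hex, 0xEB.

0xEB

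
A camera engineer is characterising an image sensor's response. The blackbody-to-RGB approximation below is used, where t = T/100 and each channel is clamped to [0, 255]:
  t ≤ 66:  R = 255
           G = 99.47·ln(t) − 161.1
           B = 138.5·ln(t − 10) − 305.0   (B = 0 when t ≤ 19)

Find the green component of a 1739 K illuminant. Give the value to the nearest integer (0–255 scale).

123

t = 1739/100 = 17.39; the t ≤ 66 branch applies.
G = 99.47·ln 17.39 − 161.1 = 99.47·2.8559 − 161.1 = 122.976.
Rounded: 123.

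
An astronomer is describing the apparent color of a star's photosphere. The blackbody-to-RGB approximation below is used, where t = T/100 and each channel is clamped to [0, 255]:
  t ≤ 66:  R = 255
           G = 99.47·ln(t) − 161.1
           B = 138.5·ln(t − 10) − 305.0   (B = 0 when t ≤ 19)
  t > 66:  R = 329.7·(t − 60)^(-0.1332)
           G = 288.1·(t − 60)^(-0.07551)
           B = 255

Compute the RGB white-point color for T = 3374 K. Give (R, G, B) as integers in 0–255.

t = 3374/100 = 33.74; the t ≤ 66 branch applies.
R = 255 by definition for t ≤ 66.
G = 99.47·ln 33.74 − 161.1 = 99.47·3.5187 − 161.1 = 188.904.
B = 138.5·ln(33.74 − 10) − 305.0 = 138.5·ln 23.74 − 305.0 = 138.5·3.1672 − 305.0 = 133.652.
Rounded: (255, 189, 134).

(255, 189, 134)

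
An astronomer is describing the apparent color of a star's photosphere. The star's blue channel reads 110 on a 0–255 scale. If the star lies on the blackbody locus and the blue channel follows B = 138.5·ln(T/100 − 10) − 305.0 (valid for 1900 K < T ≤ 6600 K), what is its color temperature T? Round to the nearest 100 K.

3000 K

ln(t − 10) = (110 + 305.0) / 138.5 = 2.9964.
t − 10 = e^2.9964 = 20.013, so t = 30.013.
T = 100·t = 3001 K → 3000 K to the nearest 100 K.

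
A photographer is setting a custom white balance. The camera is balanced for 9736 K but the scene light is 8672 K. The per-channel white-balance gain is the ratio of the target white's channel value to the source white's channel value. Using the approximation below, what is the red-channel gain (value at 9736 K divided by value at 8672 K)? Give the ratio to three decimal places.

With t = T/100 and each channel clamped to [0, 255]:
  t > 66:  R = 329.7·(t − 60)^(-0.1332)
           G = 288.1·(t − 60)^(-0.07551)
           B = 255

0.956

At 8672 K (t = 86.72):
  R = 329.7·(86.72 − 60)^(-0.1332) = 329.7·26.72^(-0.1332) = 329.7·0.64557 = 212.845.
At 9736 K (t = 97.36):
  R = 329.7·(97.36 − 60)^(-0.1332) = 329.7·37.36^(-0.1332) = 329.7·0.61738 = 203.552.
Gain = 203.552 / 212.845 = 0.9563 → 0.956.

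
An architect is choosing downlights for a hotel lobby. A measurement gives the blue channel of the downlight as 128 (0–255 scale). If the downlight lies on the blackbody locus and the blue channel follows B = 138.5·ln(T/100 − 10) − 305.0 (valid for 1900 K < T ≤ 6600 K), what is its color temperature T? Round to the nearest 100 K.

3300 K

ln(t − 10) = (128 + 305.0) / 138.5 = 3.1264.
t − 10 = e^3.1264 = 22.791, so t = 32.791.
T = 100·t = 3279 K → 3300 K to the nearest 100 K.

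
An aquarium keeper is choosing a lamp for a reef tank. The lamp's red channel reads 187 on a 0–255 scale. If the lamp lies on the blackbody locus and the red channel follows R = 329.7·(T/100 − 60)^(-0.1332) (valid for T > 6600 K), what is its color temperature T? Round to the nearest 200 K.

13000 K

(t − 60)^(-0.1332) = 187/329.7 = 0.56718.
t − 60 = 0.56718^(1/-0.1332) = 0.56718^(-7.508) = 70.620, so t = 130.620.
T = 100·t = 13062 K → 13000 K to the nearest 200 K.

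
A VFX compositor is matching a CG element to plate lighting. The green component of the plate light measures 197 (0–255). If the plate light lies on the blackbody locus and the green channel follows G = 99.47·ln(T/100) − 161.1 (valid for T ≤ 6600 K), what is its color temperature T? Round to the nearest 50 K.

3650 K

ln t = (197 + 161.1) / 99.47 = 3.6001.
t = e^3.6001 = 36.601.
T = 100·t = 3660 K → 3650 K to the nearest 50 K.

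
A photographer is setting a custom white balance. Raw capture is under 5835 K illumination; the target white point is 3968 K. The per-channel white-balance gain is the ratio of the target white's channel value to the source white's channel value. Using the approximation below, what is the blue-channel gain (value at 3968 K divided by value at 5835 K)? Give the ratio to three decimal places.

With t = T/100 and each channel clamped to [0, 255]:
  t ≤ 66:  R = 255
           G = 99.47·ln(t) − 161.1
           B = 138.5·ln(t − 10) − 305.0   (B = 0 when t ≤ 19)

0.709

At 5835 K (t = 58.35):
  B = 138.5·ln(58.35 − 10) − 305.0 = 138.5·ln 48.35 − 305.0 = 138.5·3.8785 − 305.0 = 232.168.
At 3968 K (t = 39.68):
  B = 138.5·ln(39.68 − 10) − 305.0 = 138.5·ln 29.68 − 305.0 = 138.5·3.3905 − 305.0 = 164.581.
Gain = 164.581 / 232.168 = 0.7089 → 0.709.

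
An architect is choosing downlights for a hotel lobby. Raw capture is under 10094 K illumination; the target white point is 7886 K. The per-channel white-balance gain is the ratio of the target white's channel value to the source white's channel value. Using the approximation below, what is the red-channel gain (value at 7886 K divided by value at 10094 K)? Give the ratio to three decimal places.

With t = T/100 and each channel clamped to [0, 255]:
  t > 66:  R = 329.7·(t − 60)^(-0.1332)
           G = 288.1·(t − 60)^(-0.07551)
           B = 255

1.109

At 10094 K (t = 100.94):
  R = 329.7·(100.94 − 60)^(-0.1332) = 329.7·40.94^(-0.1332) = 329.7·0.60990 = 201.086.
At 7886 K (t = 78.86):
  R = 329.7·(78.86 − 60)^(-0.1332) = 329.7·18.86^(-0.1332) = 329.7·0.67624 = 222.955.
Gain = 222.955 / 201.086 = 1.1088 → 1.109.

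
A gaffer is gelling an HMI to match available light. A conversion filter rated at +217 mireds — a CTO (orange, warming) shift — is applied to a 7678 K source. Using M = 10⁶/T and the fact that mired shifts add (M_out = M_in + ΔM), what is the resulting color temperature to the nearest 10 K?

2880 K

M_in = 10⁶/7678 = 130.24 mireds.
M_out = 130.24 + (+217) = 347.24 mireds.
T_out = 10⁶/347.24 = 2879.8 K → 2880 K.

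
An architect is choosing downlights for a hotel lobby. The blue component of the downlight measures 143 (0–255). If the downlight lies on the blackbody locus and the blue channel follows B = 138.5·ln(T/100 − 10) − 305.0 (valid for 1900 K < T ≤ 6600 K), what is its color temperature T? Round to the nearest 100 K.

ln(t − 10) = (143 + 305.0) / 138.5 = 3.2347.
t − 10 = e^3.2347 = 25.398, so t = 35.398.
T = 100·t = 3540 K → 3500 K to the nearest 100 K.

3500 K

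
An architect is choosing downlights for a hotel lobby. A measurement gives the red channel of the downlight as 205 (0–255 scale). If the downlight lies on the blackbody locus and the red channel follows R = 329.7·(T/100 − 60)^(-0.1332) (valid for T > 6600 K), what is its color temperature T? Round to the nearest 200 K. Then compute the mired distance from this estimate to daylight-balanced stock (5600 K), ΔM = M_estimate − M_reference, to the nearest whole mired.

(t − 60)^(-0.1332) = 205/329.7 = 0.62178.
t − 60 = 0.62178^(1/-0.1332) = 0.62178^(-7.508) = 35.423, so t = 95.423.
T = 100·t = 9542 K → 9600 K to the nearest 200 K.
M_estimate = 10⁶/9600 = 104.17; M_reference = 10⁶/5600 = 178.57.
ΔM = 104.17 − 178.57 = -74.40 → -74 mireds.

-74 mireds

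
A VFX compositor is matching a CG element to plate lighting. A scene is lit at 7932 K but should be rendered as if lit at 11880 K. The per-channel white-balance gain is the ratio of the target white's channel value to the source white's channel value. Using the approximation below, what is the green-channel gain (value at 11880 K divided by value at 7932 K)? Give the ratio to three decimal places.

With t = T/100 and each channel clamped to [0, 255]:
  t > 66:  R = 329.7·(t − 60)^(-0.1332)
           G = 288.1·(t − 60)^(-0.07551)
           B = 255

At 7932 K (t = 79.32):
  G = 288.1·(79.32 − 60)^(-0.07551) = 288.1·19.32^(-0.07551) = 288.1·0.79964 = 230.376.
At 11880 K (t = 118.8):
  G = 288.1·(118.8 − 60)^(-0.07551) = 288.1·58.8^(-0.07551) = 288.1·0.73518 = 211.806.
Gain = 211.806 / 230.376 = 0.9194 → 0.919.

0.919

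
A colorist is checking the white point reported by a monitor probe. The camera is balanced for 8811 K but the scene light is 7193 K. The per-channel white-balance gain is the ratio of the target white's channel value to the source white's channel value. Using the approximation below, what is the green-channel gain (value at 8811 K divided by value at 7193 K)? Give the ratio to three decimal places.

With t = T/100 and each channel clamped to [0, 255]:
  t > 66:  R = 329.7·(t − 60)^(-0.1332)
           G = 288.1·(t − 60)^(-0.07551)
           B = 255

0.937

At 7193 K (t = 71.93):
  G = 288.1·(71.93 − 60)^(-0.07551) = 288.1·11.93^(-0.07551) = 288.1·0.82928 = 238.916.
At 8811 K (t = 88.11):
  G = 288.1·(88.11 − 60)^(-0.07551) = 288.1·28.11^(-0.07551) = 288.1·0.77731 = 223.944.
Gain = 223.944 / 238.916 = 0.9373 → 0.937.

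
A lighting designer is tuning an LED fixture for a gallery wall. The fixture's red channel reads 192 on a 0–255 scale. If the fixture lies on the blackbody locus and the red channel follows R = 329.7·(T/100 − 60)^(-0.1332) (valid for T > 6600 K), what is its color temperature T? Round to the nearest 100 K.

11800 K

(t − 60)^(-0.1332) = 192/329.7 = 0.58235.
t − 60 = 0.58235^(1/-0.1332) = 0.58235^(-7.508) = 57.929, so t = 117.929.
T = 100·t = 11793 K → 11800 K to the nearest 100 K.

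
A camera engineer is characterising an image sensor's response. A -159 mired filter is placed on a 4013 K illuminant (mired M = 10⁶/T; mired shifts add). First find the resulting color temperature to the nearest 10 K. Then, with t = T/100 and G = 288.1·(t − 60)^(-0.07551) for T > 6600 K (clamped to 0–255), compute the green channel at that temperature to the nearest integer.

214

M_in = 10⁶/4013 = 249.19; M_out = 249.19 + (-159) = 90.19.
T_out = 10⁶/90.19 = 11087.7 K → 11090 K; t = 110.9.
G = 288.1·(110.9 − 60)^(-0.07551) = 288.1·50.9^(-0.07551) = 288.1·0.74323 = 214.126.
Rounded: 214.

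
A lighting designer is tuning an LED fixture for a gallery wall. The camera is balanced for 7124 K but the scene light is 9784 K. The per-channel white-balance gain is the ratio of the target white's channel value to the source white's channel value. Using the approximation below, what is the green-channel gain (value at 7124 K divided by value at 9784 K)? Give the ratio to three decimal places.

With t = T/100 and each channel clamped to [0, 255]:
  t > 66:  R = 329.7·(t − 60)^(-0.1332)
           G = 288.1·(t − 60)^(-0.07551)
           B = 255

1.096

At 9784 K (t = 97.84):
  G = 288.1·(97.84 − 60)^(-0.07551) = 288.1·37.84^(-0.07551) = 288.1·0.76006 = 218.974.
At 7124 K (t = 71.24):
  G = 288.1·(71.24 − 60)^(-0.07551) = 288.1·11.24^(-0.07551) = 288.1·0.83302 = 239.994.
Gain = 239.994 / 218.974 = 1.0960 → 1.096.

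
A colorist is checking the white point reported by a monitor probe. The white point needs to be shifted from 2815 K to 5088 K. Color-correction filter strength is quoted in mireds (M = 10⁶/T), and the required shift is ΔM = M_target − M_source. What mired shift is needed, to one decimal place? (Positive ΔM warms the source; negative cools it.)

-158.7 mireds

M_source = 10⁶/2815 = 355.240; M_target = 10⁶/5088 = 196.541.
ΔM = 196.541 − 355.240 = -158.699 → -158.7 mireds, a cooling shift.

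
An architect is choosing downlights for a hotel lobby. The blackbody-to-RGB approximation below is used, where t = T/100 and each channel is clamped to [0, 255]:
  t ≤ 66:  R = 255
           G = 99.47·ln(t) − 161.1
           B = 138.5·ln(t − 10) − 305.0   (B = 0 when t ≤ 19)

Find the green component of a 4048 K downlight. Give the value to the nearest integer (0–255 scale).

t = 4048/100 = 40.48; the t ≤ 66 branch applies.
G = 99.47·ln 40.48 − 161.1 = 99.47·3.7008 − 161.1 = 207.019.
Rounded: 207.

207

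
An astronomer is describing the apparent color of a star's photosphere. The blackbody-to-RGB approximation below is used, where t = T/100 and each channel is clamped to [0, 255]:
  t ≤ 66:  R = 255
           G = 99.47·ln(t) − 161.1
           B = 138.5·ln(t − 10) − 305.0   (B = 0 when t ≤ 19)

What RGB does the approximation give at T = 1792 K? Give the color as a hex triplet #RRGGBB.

t = 1792/100 = 17.92; the t ≤ 66 branch applies.
R = 255 by definition for t ≤ 66.
G = 99.47·ln 17.92 − 161.1 = 99.47·2.8859 − 161.1 = 125.962.
t = 17.92 ≤ 19, so B = 0.
Rounded: (255, 126, 0).
In hex: #FF7E00.

#FF7E00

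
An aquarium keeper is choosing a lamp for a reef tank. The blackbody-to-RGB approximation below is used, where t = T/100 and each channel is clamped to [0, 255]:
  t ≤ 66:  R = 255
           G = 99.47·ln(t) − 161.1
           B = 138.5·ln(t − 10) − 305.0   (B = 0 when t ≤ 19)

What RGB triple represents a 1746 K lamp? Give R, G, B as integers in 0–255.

R=255, G=123, B=0

t = 1746/100 = 17.46; the t ≤ 66 branch applies.
R = 255 by definition for t ≤ 66.
G = 99.47·ln 17.46 − 161.1 = 99.47·2.8599 − 161.1 = 123.376.
t = 17.46 ≤ 19, so B = 0.
Rounded: (255, 123, 0).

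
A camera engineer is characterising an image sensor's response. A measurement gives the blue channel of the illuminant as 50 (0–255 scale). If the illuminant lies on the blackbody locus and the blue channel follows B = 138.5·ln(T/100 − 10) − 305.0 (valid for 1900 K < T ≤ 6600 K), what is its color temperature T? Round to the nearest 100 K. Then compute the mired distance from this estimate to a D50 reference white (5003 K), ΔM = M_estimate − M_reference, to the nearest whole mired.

+235 mireds

ln(t − 10) = (50 + 305.0) / 138.5 = 2.5632.
t − 10 = e^2.5632 = 12.977, so t = 22.977.
T = 100·t = 2298 K → 2300 K to the nearest 100 K.
M_estimate = 10⁶/2300 = 434.78; M_reference = 10⁶/5003 = 199.88.
ΔM = 434.78 − 199.88 = 234.90 → +235 mireds.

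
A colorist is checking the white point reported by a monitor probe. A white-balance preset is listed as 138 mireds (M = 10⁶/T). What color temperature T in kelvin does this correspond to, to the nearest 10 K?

7250 K

T = 10⁶ / 138 = 7246.38 K → 7250 K.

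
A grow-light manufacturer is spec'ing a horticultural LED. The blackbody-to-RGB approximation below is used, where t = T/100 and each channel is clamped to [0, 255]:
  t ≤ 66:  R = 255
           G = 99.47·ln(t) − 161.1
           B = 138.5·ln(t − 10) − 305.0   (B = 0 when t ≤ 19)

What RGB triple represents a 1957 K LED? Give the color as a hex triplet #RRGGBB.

t = 1957/100 = 19.57; the t ≤ 66 branch applies.
R = 255 by definition for t ≤ 66.
G = 99.47·ln 19.57 − 161.1 = 99.47·2.9740 − 161.1 = 134.724.
B = 138.5·ln(19.57 − 10) − 305.0 = 138.5·ln 9.57 − 305.0 = 138.5·2.2586 − 305.0 = 7.821.
Rounded: (255, 135, 8).
In hex: #FF8708.

#FF8708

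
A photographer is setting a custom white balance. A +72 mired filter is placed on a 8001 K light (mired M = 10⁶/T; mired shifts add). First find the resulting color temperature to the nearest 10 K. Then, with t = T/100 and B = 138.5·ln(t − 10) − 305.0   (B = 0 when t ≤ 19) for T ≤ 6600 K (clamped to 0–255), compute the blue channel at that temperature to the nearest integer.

209

M_in = 10⁶/8001 = 124.98; M_out = 124.98 + (+72) = 196.98.
T_out = 10⁶/196.98 = 5076.5 K → 5080 K; t = 50.8.
B = 138.5·ln(50.8 − 10) − 305.0 = 138.5·ln 40.8 − 305.0 = 138.5·3.7087 − 305.0 = 208.652.
Rounded: 209.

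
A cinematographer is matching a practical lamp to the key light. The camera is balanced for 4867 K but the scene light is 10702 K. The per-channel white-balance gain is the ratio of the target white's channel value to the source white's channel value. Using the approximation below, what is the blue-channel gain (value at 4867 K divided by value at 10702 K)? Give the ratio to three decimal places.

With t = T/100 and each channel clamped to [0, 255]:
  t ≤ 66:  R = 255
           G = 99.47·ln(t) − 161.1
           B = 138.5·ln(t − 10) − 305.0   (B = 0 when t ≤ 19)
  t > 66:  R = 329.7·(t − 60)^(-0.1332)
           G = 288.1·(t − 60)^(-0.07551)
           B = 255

At 10702 K (t = 107.02):
  B = 255 by definition for t > 66.
At 4867 K (t = 48.67):
  B = 138.5·ln(48.67 − 10) − 305.0 = 138.5·ln 38.67 − 305.0 = 138.5·3.6551 − 305.0 = 201.226.
Gain = 201.226 / 255.000 = 0.7891 → 0.789.

0.789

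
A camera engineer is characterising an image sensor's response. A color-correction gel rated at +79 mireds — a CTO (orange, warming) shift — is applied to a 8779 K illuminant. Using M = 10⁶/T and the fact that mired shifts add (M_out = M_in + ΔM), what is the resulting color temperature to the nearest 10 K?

5180 K

M_in = 10⁶/8779 = 113.91 mireds.
M_out = 113.91 + (+79) = 192.91 mireds.
T_out = 10⁶/192.91 = 5183.8 K → 5180 K.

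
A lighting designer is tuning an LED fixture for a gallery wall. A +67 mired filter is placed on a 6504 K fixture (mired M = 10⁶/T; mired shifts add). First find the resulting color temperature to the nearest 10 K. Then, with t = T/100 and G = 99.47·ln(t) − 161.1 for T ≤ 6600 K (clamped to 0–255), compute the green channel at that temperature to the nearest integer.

218

M_in = 10⁶/6504 = 153.75; M_out = 153.75 + (+67) = 220.75.
T_out = 10⁶/220.75 = 4530.0 K → 4530 K; t = 45.3.
G = 99.47·ln 45.3 − 161.1 = 99.47·3.8133 − 161.1 = 218.210.
Rounded: 218.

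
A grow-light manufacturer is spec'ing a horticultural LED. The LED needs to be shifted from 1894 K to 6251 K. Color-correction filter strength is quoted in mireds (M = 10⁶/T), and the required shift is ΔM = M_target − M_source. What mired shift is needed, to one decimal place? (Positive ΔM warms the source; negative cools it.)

M_source = 10⁶/1894 = 527.983; M_target = 10⁶/6251 = 159.974.
ΔM = 159.974 − 527.983 = -368.009 → -368.0 mireds, a cooling shift.

-368.0 mireds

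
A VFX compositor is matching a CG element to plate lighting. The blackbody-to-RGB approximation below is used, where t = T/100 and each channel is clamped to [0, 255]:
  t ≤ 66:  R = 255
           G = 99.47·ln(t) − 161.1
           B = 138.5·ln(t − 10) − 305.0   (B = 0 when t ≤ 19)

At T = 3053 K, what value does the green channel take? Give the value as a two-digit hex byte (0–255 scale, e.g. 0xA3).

t = 3053/100 = 30.53; the t ≤ 66 branch applies.
G = 99.47·ln 30.53 − 161.1 = 99.47·3.4187 − 161.1 = 178.959.
Rounded: 179; in hex, 0xB3.

0xB3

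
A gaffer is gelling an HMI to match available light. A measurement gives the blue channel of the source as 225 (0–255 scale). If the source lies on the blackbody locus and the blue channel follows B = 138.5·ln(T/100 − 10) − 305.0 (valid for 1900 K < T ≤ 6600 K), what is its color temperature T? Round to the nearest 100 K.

ln(t − 10) = (225 + 305.0) / 138.5 = 3.8267.
t − 10 = e^3.8267 = 45.911, so t = 55.911.
T = 100·t = 5591 K → 5600 K to the nearest 100 K.

5600 K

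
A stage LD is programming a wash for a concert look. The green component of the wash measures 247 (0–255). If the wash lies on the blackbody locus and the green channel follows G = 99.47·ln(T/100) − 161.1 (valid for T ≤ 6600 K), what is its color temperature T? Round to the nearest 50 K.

6050 K

ln t = (247 + 161.1) / 99.47 = 4.1027.
t = e^4.1027 = 60.506.
T = 100·t = 6051 K → 6050 K to the nearest 50 K.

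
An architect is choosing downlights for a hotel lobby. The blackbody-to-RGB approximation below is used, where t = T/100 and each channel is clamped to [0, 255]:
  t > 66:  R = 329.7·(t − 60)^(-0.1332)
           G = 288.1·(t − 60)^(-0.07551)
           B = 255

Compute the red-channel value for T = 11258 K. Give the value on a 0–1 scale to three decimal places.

t = 11258/100 = 112.58; the t > 66 branch applies.
R = 329.7·(112.58 − 60)^(-0.1332) = 329.7·52.58^(-0.1332) = 329.7·0.58991 = 194.494.
On a 0–1 scale: 194.494/255 = 0.7627 → 0.763.

0.763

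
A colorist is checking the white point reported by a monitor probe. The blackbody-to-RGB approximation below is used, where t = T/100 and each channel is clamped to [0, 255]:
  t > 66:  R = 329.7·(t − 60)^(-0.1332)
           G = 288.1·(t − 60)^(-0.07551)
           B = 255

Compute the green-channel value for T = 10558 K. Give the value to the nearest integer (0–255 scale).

216

t = 10558/100 = 105.58; the t > 66 branch applies.
G = 288.1·(105.58 − 60)^(-0.07551) = 288.1·45.58^(-0.07551) = 288.1·0.74946 = 215.918.
Rounded: 216.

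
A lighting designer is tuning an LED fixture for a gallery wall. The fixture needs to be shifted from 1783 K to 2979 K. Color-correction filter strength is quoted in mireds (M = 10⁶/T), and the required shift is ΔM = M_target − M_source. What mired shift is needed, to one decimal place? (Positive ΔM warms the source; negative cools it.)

-225.2 mireds

M_source = 10⁶/1783 = 560.852; M_target = 10⁶/2979 = 335.683.
ΔM = 335.683 − 560.852 = -225.169 → -225.2 mireds, a cooling shift.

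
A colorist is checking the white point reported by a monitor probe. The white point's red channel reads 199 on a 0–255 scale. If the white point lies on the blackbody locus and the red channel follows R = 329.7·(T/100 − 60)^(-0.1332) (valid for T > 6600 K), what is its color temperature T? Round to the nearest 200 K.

(t − 60)^(-0.1332) = 199/329.7 = 0.60358.
t − 60 = 0.60358^(1/-0.1332) = 0.60358^(-7.508) = 44.273, so t = 104.273.
T = 100·t = 10427 K → 10400 K to the nearest 200 K.

10400 K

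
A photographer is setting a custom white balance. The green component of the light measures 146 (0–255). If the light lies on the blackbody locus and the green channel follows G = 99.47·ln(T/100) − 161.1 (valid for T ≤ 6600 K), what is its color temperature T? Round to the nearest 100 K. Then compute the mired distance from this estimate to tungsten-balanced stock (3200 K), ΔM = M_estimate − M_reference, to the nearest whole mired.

ln t = (146 + 161.1) / 99.47 = 3.0874.
t = e^3.0874 = 21.919.
T = 100·t = 2192 K → 2200 K to the nearest 100 K.
M_estimate = 10⁶/2200 = 454.55; M_reference = 10⁶/3200 = 312.50.
ΔM = 454.55 − 312.50 = 142.05 → +142 mireds.

+142 mireds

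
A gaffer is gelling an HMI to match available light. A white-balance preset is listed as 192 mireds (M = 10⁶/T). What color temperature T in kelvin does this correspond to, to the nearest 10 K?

5210 K

T = 10⁶ / 192 = 5208.33 K → 5210 K.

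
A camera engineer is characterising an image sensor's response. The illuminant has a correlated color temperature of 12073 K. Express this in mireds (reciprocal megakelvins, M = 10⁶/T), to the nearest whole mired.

M = 10⁶ / 12073 = 82.829 → 83 mireds.

83 mireds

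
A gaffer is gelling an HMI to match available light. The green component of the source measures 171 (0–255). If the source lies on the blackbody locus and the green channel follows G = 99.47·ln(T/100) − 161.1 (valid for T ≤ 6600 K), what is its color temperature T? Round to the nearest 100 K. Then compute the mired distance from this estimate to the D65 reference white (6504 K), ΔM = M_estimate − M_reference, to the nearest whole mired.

+203 mireds

ln t = (171 + 161.1) / 99.47 = 3.3387.
t = e^3.3387 = 28.182.
T = 100·t = 2818 K → 2800 K to the nearest 100 K.
M_estimate = 10⁶/2800 = 357.14; M_reference = 10⁶/6504 = 153.75.
ΔM = 357.14 − 153.75 = 203.39 → +203 mireds.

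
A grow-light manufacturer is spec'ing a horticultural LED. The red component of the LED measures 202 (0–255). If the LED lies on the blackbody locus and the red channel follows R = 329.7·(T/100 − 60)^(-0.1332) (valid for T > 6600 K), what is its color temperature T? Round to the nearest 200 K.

(t − 60)^(-0.1332) = 202/329.7 = 0.61268.
t − 60 = 0.61268^(1/-0.1332) = 0.61268^(-7.508) = 39.569, so t = 99.569.
T = 100·t = 9957 K → 10000 K to the nearest 200 K.

10000 K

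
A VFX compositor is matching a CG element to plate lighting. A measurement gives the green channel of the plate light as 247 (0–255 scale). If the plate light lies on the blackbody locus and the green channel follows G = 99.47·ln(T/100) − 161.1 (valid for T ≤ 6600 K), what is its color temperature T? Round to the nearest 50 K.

6050 K

ln t = (247 + 161.1) / 99.47 = 4.1027.
t = e^4.1027 = 60.506.
T = 100·t = 6051 K → 6050 K to the nearest 50 K.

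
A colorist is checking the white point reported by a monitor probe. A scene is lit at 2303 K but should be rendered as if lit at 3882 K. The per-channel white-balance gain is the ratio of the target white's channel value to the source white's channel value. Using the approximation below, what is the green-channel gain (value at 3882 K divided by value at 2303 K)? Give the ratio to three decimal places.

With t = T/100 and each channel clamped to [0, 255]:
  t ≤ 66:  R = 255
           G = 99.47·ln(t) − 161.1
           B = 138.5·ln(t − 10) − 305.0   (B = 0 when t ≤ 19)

At 2303 K (t = 23.03):
  G = 99.47·ln 23.03 − 161.1 = 99.47·3.1368 − 161.1 = 150.917.
At 3882 K (t = 38.82):
  G = 99.47·ln 38.82 − 161.1 = 99.47·3.6589 − 161.1 = 202.854.
Gain = 202.854 / 150.917 = 1.3441 → 1.344.

1.344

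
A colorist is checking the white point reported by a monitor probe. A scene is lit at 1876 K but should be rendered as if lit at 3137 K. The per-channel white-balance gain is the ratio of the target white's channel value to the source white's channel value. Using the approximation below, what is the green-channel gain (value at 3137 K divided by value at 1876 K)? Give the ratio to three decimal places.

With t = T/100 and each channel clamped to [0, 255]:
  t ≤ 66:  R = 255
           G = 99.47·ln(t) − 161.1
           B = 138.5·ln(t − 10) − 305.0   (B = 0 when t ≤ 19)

At 1876 K (t = 18.76):
  G = 99.47·ln 18.76 − 161.1 = 99.47·2.9317 − 161.1 = 130.519.
At 3137 K (t = 31.37):
  G = 99.47·ln 31.37 − 161.1 = 99.47·3.4459 − 161.1 = 181.659.
Gain = 181.659 / 130.519 = 1.3918 → 1.392.

1.392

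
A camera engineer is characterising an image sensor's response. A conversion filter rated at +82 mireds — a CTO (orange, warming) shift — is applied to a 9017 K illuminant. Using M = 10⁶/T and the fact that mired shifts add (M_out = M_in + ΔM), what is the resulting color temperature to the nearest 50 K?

5200 K

M_in = 10⁶/9017 = 110.90 mireds.
M_out = 110.90 + (+82) = 192.90 mireds.
T_out = 10⁶/192.90 = 5184.0 K → 5200 K.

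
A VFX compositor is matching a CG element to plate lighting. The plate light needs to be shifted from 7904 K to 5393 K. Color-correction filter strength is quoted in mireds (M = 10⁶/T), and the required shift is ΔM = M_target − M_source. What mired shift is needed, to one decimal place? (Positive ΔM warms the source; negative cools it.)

+58.9 mireds

M_source = 10⁶/7904 = 126.518; M_target = 10⁶/5393 = 185.426.
ΔM = 185.426 − 126.518 = 58.907 → +58.9 mireds, a warming shift.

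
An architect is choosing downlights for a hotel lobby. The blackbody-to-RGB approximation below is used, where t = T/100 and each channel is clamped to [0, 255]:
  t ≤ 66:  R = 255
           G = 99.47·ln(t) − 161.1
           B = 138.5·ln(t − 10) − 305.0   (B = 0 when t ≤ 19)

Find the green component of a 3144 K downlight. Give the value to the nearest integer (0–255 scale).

182

t = 3144/100 = 31.44; the t ≤ 66 branch applies.
G = 99.47·ln 31.44 − 161.1 = 99.47·3.4481 − 161.1 = 181.881.
Rounded: 182.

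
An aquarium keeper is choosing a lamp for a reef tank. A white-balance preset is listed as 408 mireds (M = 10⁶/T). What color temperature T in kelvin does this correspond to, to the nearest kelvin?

2451 K

T = 10⁶ / 408 = 2450.98 K → 2451 K.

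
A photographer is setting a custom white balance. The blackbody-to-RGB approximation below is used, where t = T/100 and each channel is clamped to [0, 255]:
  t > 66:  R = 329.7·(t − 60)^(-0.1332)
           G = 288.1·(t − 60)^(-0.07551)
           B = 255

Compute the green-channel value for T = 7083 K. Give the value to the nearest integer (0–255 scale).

t = 7083/100 = 70.83; the t > 66 branch applies.
G = 288.1·(70.83 − 60)^(-0.07551) = 288.1·10.83^(-0.07551) = 288.1·0.83536 = 240.668.
Rounded: 241.

241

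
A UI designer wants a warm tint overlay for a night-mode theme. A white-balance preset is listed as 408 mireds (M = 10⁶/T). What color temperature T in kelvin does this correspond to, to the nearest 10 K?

2450 K

T = 10⁶ / 408 = 2450.98 K → 2450 K.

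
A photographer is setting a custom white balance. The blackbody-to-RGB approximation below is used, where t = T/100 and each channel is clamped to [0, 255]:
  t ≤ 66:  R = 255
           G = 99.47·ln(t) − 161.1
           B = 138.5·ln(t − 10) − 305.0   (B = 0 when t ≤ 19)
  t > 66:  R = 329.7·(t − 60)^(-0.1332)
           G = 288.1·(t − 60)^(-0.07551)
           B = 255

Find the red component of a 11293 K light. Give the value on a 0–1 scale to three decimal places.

0.762

t = 11293/100 = 112.93; the t > 66 branch applies.
R = 329.7·(112.93 − 60)^(-0.1332) = 329.7·52.93^(-0.1332) = 329.7·0.58939 = 194.322.
On a 0–1 scale: 194.322/255 = 0.7620 → 0.762.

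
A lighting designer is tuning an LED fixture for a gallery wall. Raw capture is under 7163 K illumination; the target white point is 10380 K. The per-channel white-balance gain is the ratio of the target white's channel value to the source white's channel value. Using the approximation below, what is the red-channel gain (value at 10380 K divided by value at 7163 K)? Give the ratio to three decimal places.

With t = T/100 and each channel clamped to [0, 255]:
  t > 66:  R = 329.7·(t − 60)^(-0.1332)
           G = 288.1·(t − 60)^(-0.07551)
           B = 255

At 7163 K (t = 71.63):
  R = 329.7·(71.63 − 60)^(-0.1332) = 329.7·11.63^(-0.1332) = 329.7·0.72122 = 237.785.
At 10380 K (t = 103.8):
  R = 329.7·(103.8 − 60)^(-0.1332) = 329.7·43.8^(-0.1332) = 329.7·0.60444 = 199.285.
Gain = 199.285 / 237.785 = 0.8381 → 0.838.

0.838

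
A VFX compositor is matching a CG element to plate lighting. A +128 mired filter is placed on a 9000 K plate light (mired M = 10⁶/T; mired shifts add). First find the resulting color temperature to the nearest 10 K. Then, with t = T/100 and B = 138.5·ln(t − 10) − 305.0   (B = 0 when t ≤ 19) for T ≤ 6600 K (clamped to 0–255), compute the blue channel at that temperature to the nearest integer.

174

M_in = 10⁶/9000 = 111.11; M_out = 111.11 + (+128) = 239.11.
T_out = 10⁶/239.11 = 4182.2 K → 4180 K; t = 41.8.
B = 138.5·ln(41.8 − 10) − 305.0 = 138.5·ln 31.8 − 305.0 = 138.5·3.4595 − 305.0 = 174.136.
Rounded: 174.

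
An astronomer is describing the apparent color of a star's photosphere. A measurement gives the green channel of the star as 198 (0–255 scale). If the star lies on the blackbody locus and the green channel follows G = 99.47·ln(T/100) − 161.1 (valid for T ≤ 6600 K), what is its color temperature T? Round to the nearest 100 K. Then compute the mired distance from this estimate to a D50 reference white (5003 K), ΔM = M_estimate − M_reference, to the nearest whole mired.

+70 mireds

ln t = (198 + 161.1) / 99.47 = 3.6101.
t = e^3.6101 = 36.971.
T = 100·t = 3697 K → 3700 K to the nearest 100 K.
M_estimate = 10⁶/3700 = 270.27; M_reference = 10⁶/5003 = 199.88.
ΔM = 270.27 − 199.88 = 70.39 → +70 mireds.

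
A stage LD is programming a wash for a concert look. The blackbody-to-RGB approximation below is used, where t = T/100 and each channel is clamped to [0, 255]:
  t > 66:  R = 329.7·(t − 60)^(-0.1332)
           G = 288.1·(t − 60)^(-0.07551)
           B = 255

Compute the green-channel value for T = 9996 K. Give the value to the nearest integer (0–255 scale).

t = 9996/100 = 99.96; the t > 66 branch applies.
G = 288.1·(99.96 − 60)^(-0.07551) = 288.1·39.96^(-0.07551) = 288.1·0.75694 = 218.074.
Rounded: 218.

218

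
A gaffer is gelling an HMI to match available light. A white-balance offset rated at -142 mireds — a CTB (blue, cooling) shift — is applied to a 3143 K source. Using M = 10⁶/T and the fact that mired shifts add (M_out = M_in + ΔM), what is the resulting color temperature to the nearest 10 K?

5680 K

M_in = 10⁶/3143 = 318.17 mireds.
M_out = 318.17 + (-142) = 176.17 mireds.
T_out = 10⁶/176.17 = 5676.4 K → 5680 K.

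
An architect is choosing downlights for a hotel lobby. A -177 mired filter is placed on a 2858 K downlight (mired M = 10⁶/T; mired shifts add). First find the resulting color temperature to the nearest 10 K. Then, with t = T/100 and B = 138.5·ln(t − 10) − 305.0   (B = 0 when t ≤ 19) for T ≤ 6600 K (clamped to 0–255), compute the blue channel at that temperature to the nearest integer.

M_in = 10⁶/2858 = 349.90; M_out = 349.90 + (-177) = 172.90.
T_out = 10⁶/172.90 = 5783.9 K → 5780 K; t = 57.8.
B = 138.5·ln(57.8 − 10) − 305.0 = 138.5·ln 47.8 − 305.0 = 138.5·3.8670 − 305.0 = 230.583.
Rounded: 231.

231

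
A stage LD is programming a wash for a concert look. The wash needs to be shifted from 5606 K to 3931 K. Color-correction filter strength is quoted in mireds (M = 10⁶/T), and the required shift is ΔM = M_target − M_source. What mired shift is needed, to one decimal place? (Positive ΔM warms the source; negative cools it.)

+76.0 mireds

M_source = 10⁶/5606 = 178.380; M_target = 10⁶/3931 = 254.388.
ΔM = 254.388 − 178.380 = 76.008 → +76.0 mireds, a warming shift.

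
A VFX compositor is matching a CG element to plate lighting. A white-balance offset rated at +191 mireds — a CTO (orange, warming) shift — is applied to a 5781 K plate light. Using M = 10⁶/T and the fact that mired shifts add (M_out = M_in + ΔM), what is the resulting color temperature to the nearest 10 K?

2750 K

M_in = 10⁶/5781 = 172.98 mireds.
M_out = 172.98 + (+191) = 363.98 mireds.
T_out = 10⁶/363.98 = 2747.4 K → 2750 K.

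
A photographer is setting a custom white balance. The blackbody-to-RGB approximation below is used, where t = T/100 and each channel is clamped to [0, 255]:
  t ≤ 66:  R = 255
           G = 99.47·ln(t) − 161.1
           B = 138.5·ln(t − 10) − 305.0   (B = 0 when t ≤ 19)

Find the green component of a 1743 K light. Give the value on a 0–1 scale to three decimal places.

0.483

t = 1743/100 = 17.43; the t ≤ 66 branch applies.
G = 99.47·ln 17.43 − 161.1 = 99.47·2.8582 − 161.1 = 123.204.
On a 0–1 scale: 123.204/255 = 0.4832 → 0.483.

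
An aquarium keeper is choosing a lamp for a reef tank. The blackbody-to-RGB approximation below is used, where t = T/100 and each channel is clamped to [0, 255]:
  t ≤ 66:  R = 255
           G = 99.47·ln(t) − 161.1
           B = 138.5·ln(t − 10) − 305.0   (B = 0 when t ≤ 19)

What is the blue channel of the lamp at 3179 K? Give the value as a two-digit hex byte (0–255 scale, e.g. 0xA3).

t = 3179/100 = 31.79; the t ≤ 66 branch applies.
B = 138.5·ln(31.79 − 10) − 305.0 = 138.5·ln 21.79 − 305.0 = 138.5·3.0815 − 305.0 = 121.781.
Rounded: 122; in hex, 0x7A.

0x7A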